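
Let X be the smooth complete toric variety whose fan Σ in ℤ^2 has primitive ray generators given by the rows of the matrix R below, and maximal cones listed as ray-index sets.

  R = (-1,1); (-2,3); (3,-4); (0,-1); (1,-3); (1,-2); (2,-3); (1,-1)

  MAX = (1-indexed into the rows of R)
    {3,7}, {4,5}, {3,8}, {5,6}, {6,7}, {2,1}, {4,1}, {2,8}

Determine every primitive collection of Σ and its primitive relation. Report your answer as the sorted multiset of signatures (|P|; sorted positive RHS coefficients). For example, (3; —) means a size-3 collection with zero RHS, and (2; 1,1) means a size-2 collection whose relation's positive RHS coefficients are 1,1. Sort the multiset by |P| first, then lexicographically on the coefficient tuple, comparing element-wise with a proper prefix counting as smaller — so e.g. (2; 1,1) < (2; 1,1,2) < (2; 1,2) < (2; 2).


Minimal non-faces — 20 found among 8 rays, 8 max cones:

  • {1,8}:  v_{1} + v_{8} = 0  →  sig = (2; —)
  • {2,7}:  v_{2} + v_{7} = 0  →  sig = (2; —)
  • {1,3}:  v_{1} + v_{3} = v_{7}  →  sig = (2; 1)
  • {1,6}:  v_{1} + v_{6} = v_{4}  →  sig = (2; 1)
  • {1,7}:  v_{1} + v_{7} = v_{6}  →  sig = (2; 1)
  • {2,3}:  v_{2} + v_{3} = v_{8}  →  sig = (2; 1)
  • {2,6}:  v_{2} + v_{6} = v_{1}  →  sig = (2; 1)
  • {4,6}:  v_{4} + v_{6} = v_{5}  →  sig = (2; 1)
  • {4,8}:  v_{4} + v_{8} = v_{6}  →  sig = (2; 1)
  • {6,8}:  v_{6} + v_{8} = v_{7}  →  sig = (2; 1)
  • {7,8}:  v_{7} + v_{8} = v_{3}  →  sig = (2; 1)
  • {2,5}:  v_{2} + v_{5} = v_{1} + v_{4}  →  sig = (2; 1,1)
  • {3,4}:  v_{3} + v_{4} = v_{6} + v_{7}  →  sig = (2; 1,1)
  • {3,5}:  v_{3} + v_{5} = 2·v_{6} + v_{7}  →  sig = (2; 1,2)
  • {1,5}:  v_{1} + v_{5} = 2·v_{4}  →  sig = (2; 2)
  • {2,4}:  v_{2} + v_{4} = 2·v_{1}  →  sig = (2; 2)
  • {3,6}:  v_{3} + v_{6} = 2·v_{7}  →  sig = (2; 2)
  • {4,7}:  v_{4} + v_{7} = 2·v_{6}  →  sig = (2; 2)
  • {5,8}:  v_{5} + v_{8} = 2·v_{6}  →  sig = (2; 2)
  • {5,7}:  v_{5} + v_{7} = 3·v_{6}  →  sig = (2; 3)

Signatures (|P|; sorted positive RHS coefficients), sorted:
    (2; —)
    (2; —)
    (2; 1)
    (2; 1)
    (2; 1)
    (2; 1)
    (2; 1)
    (2; 1)
    (2; 1)
    (2; 1)
    (2; 1)
    (2; 1,1)
    (2; 1,1)
    (2; 1,2)
    (2; 2)
    (2; 2)
    (2; 2)
    (2; 2)
    (2; 2)
    (2; 3)


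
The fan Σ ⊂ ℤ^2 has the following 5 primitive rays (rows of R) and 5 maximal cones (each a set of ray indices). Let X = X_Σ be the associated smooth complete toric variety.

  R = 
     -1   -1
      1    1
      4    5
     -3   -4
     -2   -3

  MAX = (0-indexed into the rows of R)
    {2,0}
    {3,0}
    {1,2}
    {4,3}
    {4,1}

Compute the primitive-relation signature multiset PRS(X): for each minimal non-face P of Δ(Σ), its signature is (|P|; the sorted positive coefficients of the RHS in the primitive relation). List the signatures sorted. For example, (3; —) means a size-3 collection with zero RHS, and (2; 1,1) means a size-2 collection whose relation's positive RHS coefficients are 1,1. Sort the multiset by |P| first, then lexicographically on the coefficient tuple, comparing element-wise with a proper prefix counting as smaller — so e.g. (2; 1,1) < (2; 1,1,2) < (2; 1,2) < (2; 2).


Δ(Σ) — 5 vertices, 5 min non-faces:

  {0,1}:  v_{0} + v_{1} = 0  ⇒ sig = (2; —)
  {0,4}:  v_{0} + v_{4} = v_{3}  ⇒ sig = (2; 1)
  {1,3}:  v_{1} + v_{3} = v_{4}  ⇒ sig = (2; 1)
  {2,3}:  v_{2} + v_{3} = v_{1}  ⇒ sig = (2; 1)
  {2,4}:  v_{2} + v_{4} = 2·v_{1}  ⇒ sig = (2; 2)

Hence PRS(X_Σ) =
[(2; —), (2; 1), (2; 1), (2; 1), (2; 2)]


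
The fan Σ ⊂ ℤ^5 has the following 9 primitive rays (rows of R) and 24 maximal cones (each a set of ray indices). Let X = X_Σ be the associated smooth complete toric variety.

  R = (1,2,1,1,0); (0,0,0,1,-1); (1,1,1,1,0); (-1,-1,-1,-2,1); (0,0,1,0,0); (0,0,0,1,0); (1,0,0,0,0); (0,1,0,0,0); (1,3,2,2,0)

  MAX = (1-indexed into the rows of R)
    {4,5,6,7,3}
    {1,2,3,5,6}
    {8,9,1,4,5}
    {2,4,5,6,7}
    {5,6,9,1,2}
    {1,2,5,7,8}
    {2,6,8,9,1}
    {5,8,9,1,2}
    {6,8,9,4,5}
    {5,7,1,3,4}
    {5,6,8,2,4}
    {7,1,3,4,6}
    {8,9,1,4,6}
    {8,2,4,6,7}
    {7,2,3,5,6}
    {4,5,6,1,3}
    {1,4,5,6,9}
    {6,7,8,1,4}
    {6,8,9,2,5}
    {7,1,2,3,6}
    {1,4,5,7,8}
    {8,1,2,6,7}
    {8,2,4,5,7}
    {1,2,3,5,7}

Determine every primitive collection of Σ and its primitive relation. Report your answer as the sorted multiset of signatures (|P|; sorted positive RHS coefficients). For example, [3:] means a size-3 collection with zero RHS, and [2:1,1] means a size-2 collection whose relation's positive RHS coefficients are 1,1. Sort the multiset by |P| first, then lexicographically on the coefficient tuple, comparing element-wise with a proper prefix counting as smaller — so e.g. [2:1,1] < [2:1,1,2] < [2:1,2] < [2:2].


9 collections generate NE(X_Σ); each relation:

  {3,8}:  v_{3} + v_{8} = v_{1} — sig = [2:1]
  {7,9}:  v_{7} + v_{9} = v_{1} + v_{3} — sig = [2:1,1]
  {3,9}:  v_{3} + v_{9} = 2·v_{1} + v_{5} + v_{6} — sig = [2:1,1,2]
  {2,3,4}:  v_{2} + v_{3} + v_{4} = 0 — sig = [3:]
  {1,2,4}:  v_{1} + v_{2} + v_{4} = v_{8} — sig = [3:1]
  {2,4,9}:  v_{2} + v_{4} + v_{9} = v_{5} + v_{6} + 2·v_{8} — sig = [3:1,1,2]
  {1,5,6,8}:  v_{1} + v_{5} + v_{6} + v_{8} = v_{9} — sig = [4:1]
  {5,6,7,8}:  v_{5} + v_{6} + v_{7} + v_{8} = v_{3} — sig = [4:1]
  {1,5,6,7}:  v_{1} + v_{5} + v_{6} + v_{7} = 2·v_{3} — sig = [4:2]

Hence PRS(X_Σ) =
[[2:1], [2:1,1], [2:1,1,2], [3:], [3:1], [3:1,1,2], [4:1], [4:1], [4:2]]


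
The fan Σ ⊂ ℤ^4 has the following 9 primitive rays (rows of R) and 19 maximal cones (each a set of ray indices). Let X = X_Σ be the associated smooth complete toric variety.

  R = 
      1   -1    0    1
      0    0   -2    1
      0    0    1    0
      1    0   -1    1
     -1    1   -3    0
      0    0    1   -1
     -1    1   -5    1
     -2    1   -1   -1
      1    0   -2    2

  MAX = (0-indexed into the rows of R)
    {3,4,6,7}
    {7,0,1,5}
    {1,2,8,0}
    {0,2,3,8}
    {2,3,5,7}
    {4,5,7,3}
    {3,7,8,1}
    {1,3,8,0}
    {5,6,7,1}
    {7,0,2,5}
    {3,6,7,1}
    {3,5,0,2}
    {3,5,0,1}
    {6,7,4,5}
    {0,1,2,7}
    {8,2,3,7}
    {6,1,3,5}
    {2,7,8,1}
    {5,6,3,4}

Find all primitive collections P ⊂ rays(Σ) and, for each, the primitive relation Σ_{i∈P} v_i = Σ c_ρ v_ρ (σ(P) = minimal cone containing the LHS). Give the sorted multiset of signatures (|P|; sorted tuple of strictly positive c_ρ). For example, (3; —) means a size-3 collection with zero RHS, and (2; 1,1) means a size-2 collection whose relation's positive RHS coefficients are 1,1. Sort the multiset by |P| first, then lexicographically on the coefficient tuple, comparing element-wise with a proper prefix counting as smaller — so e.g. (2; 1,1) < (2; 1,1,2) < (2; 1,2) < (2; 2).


Primitive collections (14):

  • {1,4}:  v_{1} + v_{4} = v_{6}  ⇒ sig = (2; 1)
  • {5,8}:  v_{5} + v_{8} = v_{3}  ⇒ sig = (2; 1)
  • {2,4}:  v_{2} + v_{4} = v_{3} + v_{7}  ⇒ sig = (2; 1,1)
  • {2,6}:  v_{2} + v_{6} = v_{1} + v_{3} + v_{7}  ⇒ sig = (2; 1,1,1)
  • {4,8}:  v_{4} + v_{8} = v_{1} + 2·v_{3} + v_{7}  ⇒ sig = (2; 1,1,2)
  • {0,4}:  v_{0} + v_{4} = 2·v_{1} + v_{5}  ⇒ sig = (2; 1,2)
  • {6,8}:  v_{6} + v_{8} = 2·v_{1} + 2·v_{3} + v_{7}  ⇒ sig = (2; 1,2,2)
  • {0,6}:  v_{0} + v_{6} = 3·v_{1} + v_{5}  ⇒ sig = (2; 1,3)
  • {1,2,5}:  v_{1} + v_{2} + v_{5} = 0  ⇒ sig = (3; —)
  • {0,3,7}:  v_{0} + v_{3} + v_{7} = v_{1}  ⇒ sig = (3; 1)
  • {1,2,3}:  v_{1} + v_{2} + v_{3} = v_{8}  ⇒ sig = (3; 1)
  • {0,7,8}:  v_{0} + v_{7} + v_{8} = 2·v_{1} + v_{2}  ⇒ sig = (3; 1,2)
  • {1,3,5,7}:  v_{1} + v_{3} + v_{5} + v_{7} = v_{4}  ⇒ sig = (4; 1)
  • {3,5,6,7}:  v_{3} + v_{5} + v_{6} + v_{7} = 2·v_{4}  ⇒ sig = (4; 2)

Signatures (|P|; sorted positive RHS coefficients), sorted:
[(2; 1), (2; 1), (2; 1,1), (2; 1,1,1), (2; 1,1,2), (2; 1,2), (2; 1,2,2), (2; 1,3), (3; —), (3; 1), (3; 1), (3; 1,2), (4; 1), (4; 2)]


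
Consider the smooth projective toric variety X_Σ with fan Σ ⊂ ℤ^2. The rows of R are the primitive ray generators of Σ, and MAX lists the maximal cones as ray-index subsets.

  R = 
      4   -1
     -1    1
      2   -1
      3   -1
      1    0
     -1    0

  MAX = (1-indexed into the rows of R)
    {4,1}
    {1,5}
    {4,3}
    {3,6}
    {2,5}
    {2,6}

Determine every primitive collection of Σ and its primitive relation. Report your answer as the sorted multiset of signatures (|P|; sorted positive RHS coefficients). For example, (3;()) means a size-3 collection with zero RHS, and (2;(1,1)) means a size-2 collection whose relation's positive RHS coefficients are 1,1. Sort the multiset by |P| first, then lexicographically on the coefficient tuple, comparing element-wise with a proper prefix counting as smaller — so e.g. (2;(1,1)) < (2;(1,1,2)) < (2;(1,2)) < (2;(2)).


9 minimal non-faces of Δ(Σ) (on 6 rays):

  P={5,6}:  v_{5} + v_{6} = 0  →  sig = (2;())
  P={1,6}:  v_{1} + v_{6} = v_{4}  →  sig = (2;(1))
  P={2,3}:  v_{2} + v_{3} = v_{5}  →  sig = (2;(1))
  P={3,5}:  v_{3} + v_{5} = v_{4}  →  sig = (2;(1))
  P={4,5}:  v_{4} + v_{5} = v_{1}  →  sig = (2;(1))
  P={4,6}:  v_{4} + v_{6} = v_{3}  →  sig = (2;(1))
  P={1,3}:  v_{1} + v_{3} = 2·v_{4}  →  sig = (2;(2))
  P={2,4}:  v_{2} + v_{4} = 2·v_{5}  →  sig = (2;(2))
  P={1,2}:  v_{1} + v_{2} = 3·v_{5}  →  sig = (2;(3))

Hence PRS(X_Σ) =
    |P|=2: 9 collections, coeffs (), (1), (1), (1), (1), (1), (2), (2), (3)


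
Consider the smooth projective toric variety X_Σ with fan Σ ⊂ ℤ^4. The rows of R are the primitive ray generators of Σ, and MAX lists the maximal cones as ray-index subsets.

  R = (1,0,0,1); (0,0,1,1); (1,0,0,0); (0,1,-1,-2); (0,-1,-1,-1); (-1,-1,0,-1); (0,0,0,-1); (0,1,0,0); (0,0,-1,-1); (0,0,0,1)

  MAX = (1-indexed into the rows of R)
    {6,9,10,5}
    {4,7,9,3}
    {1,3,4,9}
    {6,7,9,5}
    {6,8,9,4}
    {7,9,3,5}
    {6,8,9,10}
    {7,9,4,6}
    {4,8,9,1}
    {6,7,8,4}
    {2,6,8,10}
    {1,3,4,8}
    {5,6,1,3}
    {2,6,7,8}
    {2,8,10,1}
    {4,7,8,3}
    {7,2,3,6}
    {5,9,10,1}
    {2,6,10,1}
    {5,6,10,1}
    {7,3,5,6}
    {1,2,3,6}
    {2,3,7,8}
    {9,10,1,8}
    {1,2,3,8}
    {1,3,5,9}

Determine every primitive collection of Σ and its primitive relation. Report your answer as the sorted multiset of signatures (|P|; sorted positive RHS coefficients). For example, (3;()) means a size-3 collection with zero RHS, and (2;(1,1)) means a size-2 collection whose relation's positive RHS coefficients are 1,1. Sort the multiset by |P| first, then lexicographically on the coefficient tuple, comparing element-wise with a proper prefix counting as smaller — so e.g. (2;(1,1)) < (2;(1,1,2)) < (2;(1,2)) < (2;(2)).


The 17 primitive collections of Σ (r=10, n=4):

  {2,9}:  v_{2} + v_{9} = 0  →  sig = (2;())
  {7,10}:  v_{7} + v_{10} = 0  →  sig = (2;())
  {1,7}:  v_{1} + v_{7} = v_{3}  →  sig = (2;(1))
  {3,10}:  v_{3} + v_{10} = v_{1}  →  sig = (2;(1))
  {5,8}:  v_{5} + v_{8} = v_{9}  →  sig = (2;(1))
  {2,4}:  v_{2} + v_{4} = v_{7} + v_{8}  →  sig = (2;(1,1))
  {2,5}:  v_{2} + v_{5} = v_{1} + v_{6}  →  sig = (2;(1,1))
  {4,10}:  v_{4} + v_{10} = v_{8} + v_{9}  →  sig = (2;(1,1))
  {4,5}:  v_{4} + v_{5} = v_{7} + 2·v_{9}  →  sig = (2;(1,2))
  {1,6,8}:  v_{1} + v_{6} + v_{8} = 0  →  sig = (3;())
  {1,6,9}:  v_{1} + v_{6} + v_{9} = v_{5}  →  sig = (3;(1))
  {3,6,8}:  v_{3} + v_{6} + v_{8} = v_{7}  →  sig = (3;(1))
  {7,8,9}:  v_{7} + v_{8} + v_{9} = v_{4}  →  sig = (3;(1))
  {1,4,6}:  v_{1} + v_{4} + v_{6} = v_{7} + v_{9}  →  sig = (3;(1,1))
  {3,6,9}:  v_{3} + v_{6} + v_{9} = v_{5} + v_{7}  →  sig = (3;(1,1))
  {3,8,9}:  v_{3} + v_{8} + v_{9} = v_{1} + v_{4}  →  sig = (3;(1,1))
  {3,4,6}:  v_{3} + v_{4} + v_{6} = 2·v_{7} + v_{9}  →  sig = (3;(1,2))

so the primitive-relation signature multiset is
    |P|=2: 9 collections, coeffs (), (), (1), (1), (1), (1,1), (1,1), (1,1), (1,2)
    |P|=3: 8 collections, coeffs (), (1), (1), (1), (1,1), (1,1), (1,1), (1,2)


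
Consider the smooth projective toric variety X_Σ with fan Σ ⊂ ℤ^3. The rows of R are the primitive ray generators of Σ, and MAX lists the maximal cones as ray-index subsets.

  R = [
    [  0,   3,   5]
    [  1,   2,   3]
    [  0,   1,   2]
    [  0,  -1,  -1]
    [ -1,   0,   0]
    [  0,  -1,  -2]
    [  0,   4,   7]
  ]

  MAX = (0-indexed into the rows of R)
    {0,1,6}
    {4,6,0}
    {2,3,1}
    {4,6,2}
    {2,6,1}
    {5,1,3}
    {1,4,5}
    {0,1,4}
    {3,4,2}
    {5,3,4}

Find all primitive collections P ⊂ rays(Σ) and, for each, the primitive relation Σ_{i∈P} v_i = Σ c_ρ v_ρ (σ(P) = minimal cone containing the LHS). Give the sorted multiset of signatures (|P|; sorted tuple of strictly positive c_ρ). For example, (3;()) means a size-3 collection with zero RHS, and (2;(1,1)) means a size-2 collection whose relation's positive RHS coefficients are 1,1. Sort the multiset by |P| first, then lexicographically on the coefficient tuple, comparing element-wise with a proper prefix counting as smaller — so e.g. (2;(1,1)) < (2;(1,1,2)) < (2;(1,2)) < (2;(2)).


|primitive collections| = 9. Relations:

  • {2,5}:  v_{2} + v_{5} = 0  ⟹  sig = (2;())
  • {0,2}:  v_{0} + v_{2} = v_{6}  ⟹  sig = (2;(1))
  • {5,6}:  v_{5} + v_{6} = v_{0}  ⟹  sig = (2;(1))
  • {0,5}:  v_{0} + v_{5} = v_{1} + v_{4}  ⟹  sig = (2;(1,1))
  • {0,3}:  v_{0} + v_{3} = 2·v_{2}  ⟹  sig = (2;(2))
  • {3,6}:  v_{3} + v_{6} = 3·v_{2}  ⟹  sig = (2;(3))
  • {1,2,4}:  v_{1} + v_{2} + v_{4} = v_{0}  ⟹  sig = (3;(1))
  • {1,3,4}:  v_{1} + v_{3} + v_{4} = v_{2}  ⟹  sig = (3;(1))
  • {1,4,6}:  v_{1} + v_{4} + v_{6} = 2·v_{0}  ⟹  sig = (3;(2))

Hence PRS(X_Σ) =
[(2;()), (2;(1)), (2;(1)), (2;(1,1)), (2;(2)), (2;(3)), (3;(1)), (3;(1)), (3;(2))]


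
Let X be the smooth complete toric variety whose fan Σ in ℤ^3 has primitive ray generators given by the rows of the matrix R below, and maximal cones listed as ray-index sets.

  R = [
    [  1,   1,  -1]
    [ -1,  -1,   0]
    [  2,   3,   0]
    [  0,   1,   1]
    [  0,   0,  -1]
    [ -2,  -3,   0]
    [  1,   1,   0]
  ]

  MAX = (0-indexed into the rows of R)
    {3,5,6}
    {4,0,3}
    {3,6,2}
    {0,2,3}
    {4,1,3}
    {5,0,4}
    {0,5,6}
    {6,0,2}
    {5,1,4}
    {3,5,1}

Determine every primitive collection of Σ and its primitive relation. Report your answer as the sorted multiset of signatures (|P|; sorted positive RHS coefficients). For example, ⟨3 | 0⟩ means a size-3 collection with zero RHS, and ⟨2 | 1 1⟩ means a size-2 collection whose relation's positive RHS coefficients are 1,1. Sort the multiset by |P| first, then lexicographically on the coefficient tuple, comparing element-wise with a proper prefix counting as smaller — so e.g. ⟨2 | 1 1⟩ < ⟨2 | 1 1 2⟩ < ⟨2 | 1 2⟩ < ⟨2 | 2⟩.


|primitive collections| = 9. Relations:

  P={1,6}:  v_{1} + v_{6} = 0  ⇒ sig = ⟨2 | 0⟩
  P={2,5}:  v_{2} + v_{5} = 0  ⇒ sig = ⟨2 | 0⟩
  P={0,1}:  v_{0} + v_{1} = v_{4}  ⇒ sig = ⟨2 | 1⟩
  P={4,6}:  v_{4} + v_{6} = v_{0}  ⇒ sig = ⟨2 | 1⟩
  P={1,2}:  v_{1} + v_{2} = v_{0} + v_{3}  ⇒ sig = ⟨2 | 1 1⟩
  P={2,4}:  v_{2} + v_{4} = 2·v_{0} + v_{3}  ⇒ sig = ⟨2 | 1 2⟩
  P={0,3,5}:  v_{0} + v_{3} + v_{5} = v_{1}  ⇒ sig = ⟨3 | 1⟩
  P={0,3,6}:  v_{0} + v_{3} + v_{6} = v_{2}  ⇒ sig = ⟨3 | 1⟩
  P={3,4,5}:  v_{3} + v_{4} + v_{5} = 2·v_{1}  ⇒ sig = ⟨3 | 2⟩

Signatures (|P|; sorted positive RHS coefficients), sorted:
    ⟨2 | 0⟩
    ⟨2 | 0⟩
    ⟨2 | 1⟩
    ⟨2 | 1⟩
    ⟨2 | 1 1⟩
    ⟨2 | 1 2⟩
    ⟨3 | 1⟩
    ⟨3 | 1⟩
    ⟨3 | 2⟩


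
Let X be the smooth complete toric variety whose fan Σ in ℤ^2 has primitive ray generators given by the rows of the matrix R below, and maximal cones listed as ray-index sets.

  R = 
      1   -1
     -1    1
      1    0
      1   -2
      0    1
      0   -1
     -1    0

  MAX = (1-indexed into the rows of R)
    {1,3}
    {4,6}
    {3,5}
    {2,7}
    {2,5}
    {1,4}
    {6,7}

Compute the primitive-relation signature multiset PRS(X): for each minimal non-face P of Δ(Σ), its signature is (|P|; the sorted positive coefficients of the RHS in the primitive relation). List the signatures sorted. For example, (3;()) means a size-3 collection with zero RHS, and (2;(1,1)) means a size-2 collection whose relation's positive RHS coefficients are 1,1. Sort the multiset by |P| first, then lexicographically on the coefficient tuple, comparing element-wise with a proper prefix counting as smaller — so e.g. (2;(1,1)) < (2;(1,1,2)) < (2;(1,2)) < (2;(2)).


The 14 primitive collections of Σ (r=7, n=2):

  • {1,2}:  v_{1} + v_{2} = 0  ⟹  sig = (2;())
  • {3,7}:  v_{3} + v_{7} = 0  ⟹  sig = (2;())
  • {5,6}:  v_{5} + v_{6} = 0  ⟹  sig = (2;())
  • {1,5}:  v_{1} + v_{5} = v_{3}  ⟹  sig = (2;(1))
  • {1,6}:  v_{1} + v_{6} = v_{4}  ⟹  sig = (2;(1))
  • {1,7}:  v_{1} + v_{7} = v_{6}  ⟹  sig = (2;(1))
  • {2,3}:  v_{2} + v_{3} = v_{5}  ⟹  sig = (2;(1))
  • {2,4}:  v_{2} + v_{4} = v_{6}  ⟹  sig = (2;(1))
  • {2,6}:  v_{2} + v_{6} = v_{7}  ⟹  sig = (2;(1))
  • {3,6}:  v_{3} + v_{6} = v_{1}  ⟹  sig = (2;(1))
  • {4,5}:  v_{4} + v_{5} = v_{1}  ⟹  sig = (2;(1))
  • {5,7}:  v_{5} + v_{7} = v_{2}  ⟹  sig = (2;(1))
  • {3,4}:  v_{3} + v_{4} = 2·v_{1}  ⟹  sig = (2;(2))
  • {4,7}:  v_{4} + v_{7} = 2·v_{6}  ⟹  sig = (2;(2))

Signatures (|P|; sorted positive RHS coefficients), sorted:
    |P|=2: 14 collections, coeffs (), (), (), (1), (1), (1), (1), (1), (1), (1), (1), (1), (2), (2)


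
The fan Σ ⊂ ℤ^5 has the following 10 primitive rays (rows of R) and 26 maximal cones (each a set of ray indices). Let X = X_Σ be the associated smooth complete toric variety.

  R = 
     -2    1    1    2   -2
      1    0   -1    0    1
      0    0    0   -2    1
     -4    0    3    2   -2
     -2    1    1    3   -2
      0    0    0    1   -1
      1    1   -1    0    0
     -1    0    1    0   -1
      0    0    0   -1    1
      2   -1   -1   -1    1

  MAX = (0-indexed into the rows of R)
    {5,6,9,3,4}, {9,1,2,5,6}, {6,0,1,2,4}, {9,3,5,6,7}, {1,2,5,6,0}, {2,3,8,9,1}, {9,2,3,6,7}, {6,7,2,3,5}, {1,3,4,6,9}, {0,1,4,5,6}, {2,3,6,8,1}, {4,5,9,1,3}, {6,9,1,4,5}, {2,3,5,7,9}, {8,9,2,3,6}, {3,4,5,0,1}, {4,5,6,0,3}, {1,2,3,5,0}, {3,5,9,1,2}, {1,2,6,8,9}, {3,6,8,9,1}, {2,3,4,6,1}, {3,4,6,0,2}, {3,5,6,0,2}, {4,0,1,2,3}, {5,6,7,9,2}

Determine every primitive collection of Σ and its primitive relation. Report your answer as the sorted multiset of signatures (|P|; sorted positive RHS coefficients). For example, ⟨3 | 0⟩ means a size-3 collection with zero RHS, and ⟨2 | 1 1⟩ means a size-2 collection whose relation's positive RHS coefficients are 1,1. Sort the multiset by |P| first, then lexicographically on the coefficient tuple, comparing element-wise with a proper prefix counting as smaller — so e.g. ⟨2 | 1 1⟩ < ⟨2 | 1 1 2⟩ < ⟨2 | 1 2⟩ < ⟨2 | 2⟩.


14 minimal non-faces of Δ(Σ) (on 10 rays):

  {1,7}:  v_{1} + v_{7} = 0 — sig = ⟨2 | 0⟩
  {5,8}:  v_{5} + v_{8} = 0 — sig = ⟨2 | 0⟩
  {0,9}:  v_{0} + v_{9} = v_{5} — sig = ⟨2 | 1⟩
  {0,8}:  v_{0} + v_{8} = v_{2} + v_{4} — sig = ⟨2 | 1 1⟩
  {4,7}:  v_{4} + v_{7} = v_{3} + v_{5} + v_{6} — sig = ⟨2 | 1 1 1⟩
  {4,8}:  v_{4} + v_{8} = v_{1} + v_{3} + v_{6} — sig = ⟨2 | 1 1 1⟩
  {7,8}:  v_{7} + v_{8} = v_{2} + v_{3} + v_{6} + v_{9} — sig = ⟨2 | 1 1 1 1⟩
  {0,7}:  v_{0} + v_{7} = v_{2} + v_{3} + 2·v_{5} + v_{6} — sig = ⟨2 | 1 1 1 2⟩
  {2,4,9}:  v_{2} + v_{4} + v_{9} = 0 — sig = ⟨3 | 0⟩
  {2,4,5}:  v_{2} + v_{4} + v_{5} = v_{0} — sig = ⟨3 | 1⟩
  {1,3,5,6}:  v_{1} + v_{3} + v_{5} + v_{6} = v_{4} — sig = ⟨4 | 1⟩
  {0,1,3,6}:  v_{0} + v_{1} + v_{3} + v_{6} = v_{2} + 2·v_{4} — sig = ⟨4 | 1 2⟩
  {1,2,3,6,9}:  v_{1} + v_{2} + v_{3} + v_{6} + v_{9} = v_{8} — sig = ⟨5 | 1⟩
  {2,3,5,6,9}:  v_{2} + v_{3} + v_{5} + v_{6} + v_{9} = v_{7} — sig = ⟨5 | 1⟩

Hence PRS(X_Σ) =
    |P|=2: 8 collections, coeffs (), (), (1), (1,1), (1,1,1), (1,1,1), (1,1,1,1), (1,1,1,2)
    |P|=3: 2 collections, coeffs (), (1)
    |P|=4: 2 collections, coeffs (1), (1,2)
    |P|=5: 2 collections, coeffs (1), (1)


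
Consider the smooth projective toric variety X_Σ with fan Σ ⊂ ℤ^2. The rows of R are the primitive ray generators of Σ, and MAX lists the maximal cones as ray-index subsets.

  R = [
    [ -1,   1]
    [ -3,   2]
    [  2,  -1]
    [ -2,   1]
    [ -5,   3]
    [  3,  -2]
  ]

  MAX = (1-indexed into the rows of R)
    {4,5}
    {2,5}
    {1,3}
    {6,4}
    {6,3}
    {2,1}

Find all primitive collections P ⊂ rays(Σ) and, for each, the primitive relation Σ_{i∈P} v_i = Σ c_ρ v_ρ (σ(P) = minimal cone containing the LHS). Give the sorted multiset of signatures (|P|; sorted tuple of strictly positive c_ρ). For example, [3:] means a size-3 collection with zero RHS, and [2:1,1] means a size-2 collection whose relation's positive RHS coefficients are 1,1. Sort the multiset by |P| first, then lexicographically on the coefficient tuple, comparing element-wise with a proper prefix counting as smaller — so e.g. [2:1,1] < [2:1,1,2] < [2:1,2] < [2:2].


Minimal non-faces — 9 found among 6 rays, 6 max cones:

  • {2,6}:  v_{2} + v_{6} = 0 — sig = [2:]
  • {3,4}:  v_{3} + v_{4} = 0 — sig = [2:]
  • {1,4}:  v_{1} + v_{4} = v_{2} — sig = [2:1]
  • {1,6}:  v_{1} + v_{6} = v_{3} — sig = [2:1]
  • {2,3}:  v_{2} + v_{3} = v_{1} — sig = [2:1]
  • {2,4}:  v_{2} + v_{4} = v_{5} — sig = [2:1]
  • {3,5}:  v_{3} + v_{5} = v_{2} — sig = [2:1]
  • {5,6}:  v_{5} + v_{6} = v_{4} — sig = [2:1]
  • {1,5}:  v_{1} + v_{5} = 2·v_{2} — sig = [2:2]

so the primitive-relation signature multiset is
    [2:]
    [2:]
    [2:1]
    [2:1]
    [2:1]
    [2:1]
    [2:1]
    [2:1]
    [2:2]


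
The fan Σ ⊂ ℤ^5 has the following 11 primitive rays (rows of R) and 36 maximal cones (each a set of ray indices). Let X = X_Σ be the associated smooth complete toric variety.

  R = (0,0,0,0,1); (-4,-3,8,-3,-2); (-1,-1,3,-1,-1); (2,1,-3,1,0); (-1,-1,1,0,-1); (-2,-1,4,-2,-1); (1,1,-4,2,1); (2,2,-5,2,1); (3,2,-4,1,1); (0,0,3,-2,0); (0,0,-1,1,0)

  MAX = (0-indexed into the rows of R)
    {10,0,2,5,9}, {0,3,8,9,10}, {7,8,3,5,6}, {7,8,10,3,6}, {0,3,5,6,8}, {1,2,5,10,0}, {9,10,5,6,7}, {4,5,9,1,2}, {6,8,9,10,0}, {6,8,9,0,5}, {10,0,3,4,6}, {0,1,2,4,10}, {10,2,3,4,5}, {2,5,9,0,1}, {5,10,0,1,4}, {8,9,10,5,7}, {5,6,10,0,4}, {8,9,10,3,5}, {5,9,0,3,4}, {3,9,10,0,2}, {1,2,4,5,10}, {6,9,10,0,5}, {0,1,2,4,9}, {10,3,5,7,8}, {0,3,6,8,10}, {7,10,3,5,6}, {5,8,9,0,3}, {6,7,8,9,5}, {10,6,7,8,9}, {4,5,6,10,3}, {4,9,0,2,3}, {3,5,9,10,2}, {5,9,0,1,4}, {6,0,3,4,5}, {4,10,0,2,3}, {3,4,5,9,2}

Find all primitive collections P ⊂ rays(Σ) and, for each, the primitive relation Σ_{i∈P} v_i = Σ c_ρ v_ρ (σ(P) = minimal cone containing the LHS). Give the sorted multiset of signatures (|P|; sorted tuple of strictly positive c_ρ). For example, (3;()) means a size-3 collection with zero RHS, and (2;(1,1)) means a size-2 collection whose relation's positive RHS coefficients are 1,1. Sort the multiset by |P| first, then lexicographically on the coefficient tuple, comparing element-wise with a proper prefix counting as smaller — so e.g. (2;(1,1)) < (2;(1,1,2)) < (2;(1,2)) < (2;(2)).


20 minimal non-faces of Δ(Σ) (on 11 rays):

  • {2,6}:  v_{2} + v_{6} = v_{10}  →  sig = (2;(1))
  • {4,8}:  v_{4} + v_{8} = v_{3}  →  sig = (2;(1))
  • {1,7}:  v_{1} + v_{7} = v_{5} + v_{10}  →  sig = (2;(1,1))
  • {1,8}:  v_{1} + v_{8} = v_{4} + v_{9}  →  sig = (2;(1,1))
  • {2,8}:  v_{2} + v_{8} = v_{3} + v_{9} + v_{10}  →  sig = (2;(1,1,1))
  • {1,6}:  v_{1} + v_{6} = v_{0} + v_{4} + v_{5} + v_{10}  →  sig = (2;(1,1,1,1))
  • {4,7}:  v_{4} + v_{7} = v_{3} + v_{5} + v_{6} + v_{10}  →  sig = (2;(1,1,1,1))
  • {2,7}:  v_{2} + v_{7} = v_{5} + v_{8} + 2·v_{10}  →  sig = (2;(1,1,2))
  • {0,7}:  v_{0} + v_{7} = 2·v_{6} + v_{9}  →  sig = (2;(1,2))
  • {1,3}:  v_{1} + v_{3} = 2·v_{4} + v_{9}  →  sig = (2;(1,2))
  • {4,6,9}:  v_{4} + v_{6} + v_{9} = 0  →  sig = (3;())
  • {3,6,9}:  v_{3} + v_{6} + v_{9} = v_{8}  →  sig = (3;(1))
  • {4,9,10}:  v_{4} + v_{9} + v_{10} = v_{2}  →  sig = (3;(1))
  • {1,9,10}:  v_{1} + v_{9} + v_{10} = v_{0} + 2·v_{2} + v_{5}  →  sig = (3;(1,1,2))
  • {3,7,9}:  v_{3} + v_{7} + v_{9} = v_{5} + 2·v_{8} + v_{10}  →  sig = (3;(1,1,2))
  • {0,3,5,10}:  v_{0} + v_{3} + v_{5} + v_{10} = 0  →  sig = (4;())
  • {0,2,4,5}:  v_{0} + v_{2} + v_{4} + v_{5} = v_{1}  →  sig = (4;(1))
  • {5,6,8,10}:  v_{5} + v_{6} + v_{8} + v_{10} = v_{7}  →  sig = (4;(1))
  • {0,2,3,5}:  v_{0} + v_{2} + v_{3} + v_{5} = v_{4} + v_{9}  →  sig = (4;(1,1))
  • {0,5,8,10}:  v_{0} + v_{5} + v_{8} + v_{10} = v_{6} + v_{9}  →  sig = (4;(1,1))

Hence PRS(X_Σ) =
{ (2;(1)) ×2,  (2;(1,1)) ×2,  (2;(1,1,1)),  (2;(1,1,1,1)) ×2,  (2;(1,1,2)),  (2;(1,2)) ×2,  (3;()),  (3;(1)) ×2,  (3;(1,1,2)) ×2,  (4;()),  (4;(1)) ×2,  (4;(1,1)) ×2 }


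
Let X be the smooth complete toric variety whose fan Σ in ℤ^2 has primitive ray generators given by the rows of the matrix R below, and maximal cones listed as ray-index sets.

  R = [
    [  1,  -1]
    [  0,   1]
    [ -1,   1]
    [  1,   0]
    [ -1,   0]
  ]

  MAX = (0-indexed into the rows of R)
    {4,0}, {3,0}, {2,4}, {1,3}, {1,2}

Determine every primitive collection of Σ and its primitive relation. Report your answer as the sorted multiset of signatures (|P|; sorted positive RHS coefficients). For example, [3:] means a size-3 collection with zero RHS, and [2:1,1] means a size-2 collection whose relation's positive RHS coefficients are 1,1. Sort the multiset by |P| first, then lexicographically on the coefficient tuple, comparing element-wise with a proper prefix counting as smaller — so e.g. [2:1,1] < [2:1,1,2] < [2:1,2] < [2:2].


Primitive collections (5):

  • {0,2}:  v_{0} + v_{2} = 0 ; sig = [2:]
  • {3,4}:  v_{3} + v_{4} = 0 ; sig = [2:]
  • {0,1}:  v_{0} + v_{1} = v_{3} ; sig = [2:1]
  • {1,4}:  v_{1} + v_{4} = v_{2} ; sig = [2:1]
  • {2,3}:  v_{2} + v_{3} = v_{1} ; sig = [2:1]

Signatures (|P|; sorted positive RHS coefficients), sorted:
    |P|=2: 5 collections, coeffs (), (), (1), (1), (1)


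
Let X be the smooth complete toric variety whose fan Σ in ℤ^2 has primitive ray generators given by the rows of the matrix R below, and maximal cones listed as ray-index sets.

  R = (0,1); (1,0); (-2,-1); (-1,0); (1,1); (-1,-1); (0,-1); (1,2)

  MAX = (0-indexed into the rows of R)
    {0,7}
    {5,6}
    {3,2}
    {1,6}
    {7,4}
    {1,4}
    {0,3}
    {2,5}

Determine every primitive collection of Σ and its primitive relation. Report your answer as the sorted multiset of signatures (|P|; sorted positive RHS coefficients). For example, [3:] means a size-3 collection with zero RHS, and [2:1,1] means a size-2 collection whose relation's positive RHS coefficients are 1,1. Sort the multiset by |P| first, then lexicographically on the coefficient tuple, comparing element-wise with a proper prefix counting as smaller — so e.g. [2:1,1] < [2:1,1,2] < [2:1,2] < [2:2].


Minimal non-faces — 20 found among 8 rays, 8 max cones:

  {0,6}:  v_{0} + v_{6} = 0  so sig = [2:]
  {1,3}:  v_{1} + v_{3} = 0  so sig = [2:]
  {4,5}:  v_{4} + v_{5} = 0  so sig = [2:]
  {0,1}:  v_{0} + v_{1} = v_{4}  so sig = [2:1]
  {0,4}:  v_{0} + v_{4} = v_{7}  so sig = [2:1]
  {0,5}:  v_{0} + v_{5} = v_{3}  so sig = [2:1]
  {1,2}:  v_{1} + v_{2} = v_{5}  so sig = [2:1]
  {1,5}:  v_{1} + v_{5} = v_{6}  so sig = [2:1]
  {2,4}:  v_{2} + v_{4} = v_{3}  so sig = [2:1]
  {3,4}:  v_{3} + v_{4} = v_{0}  so sig = [2:1]
  {3,5}:  v_{3} + v_{5} = v_{2}  so sig = [2:1]
  {3,6}:  v_{3} + v_{6} = v_{5}  so sig = [2:1]
  {4,6}:  v_{4} + v_{6} = v_{1}  so sig = [2:1]
  {5,7}:  v_{5} + v_{7} = v_{0}  so sig = [2:1]
  {6,7}:  v_{6} + v_{7} = v_{4}  so sig = [2:1]
  {2,7}:  v_{2} + v_{7} = v_{0} + v_{3}  so sig = [2:1,1]
  {0,2}:  v_{0} + v_{2} = 2·v_{3}  so sig = [2:2]
  {1,7}:  v_{1} + v_{7} = 2·v_{4}  so sig = [2:2]
  {2,6}:  v_{2} + v_{6} = 2·v_{5}  so sig = [2:2]
  {3,7}:  v_{3} + v_{7} = 2·v_{0}  so sig = [2:2]

so the primitive-relation signature multiset is
[[2:], [2:], [2:], [2:1], [2:1], [2:1], [2:1], [2:1], [2:1], [2:1], [2:1], [2:1], [2:1], [2:1], [2:1], [2:1,1], [2:2], [2:2], [2:2], [2:2]]


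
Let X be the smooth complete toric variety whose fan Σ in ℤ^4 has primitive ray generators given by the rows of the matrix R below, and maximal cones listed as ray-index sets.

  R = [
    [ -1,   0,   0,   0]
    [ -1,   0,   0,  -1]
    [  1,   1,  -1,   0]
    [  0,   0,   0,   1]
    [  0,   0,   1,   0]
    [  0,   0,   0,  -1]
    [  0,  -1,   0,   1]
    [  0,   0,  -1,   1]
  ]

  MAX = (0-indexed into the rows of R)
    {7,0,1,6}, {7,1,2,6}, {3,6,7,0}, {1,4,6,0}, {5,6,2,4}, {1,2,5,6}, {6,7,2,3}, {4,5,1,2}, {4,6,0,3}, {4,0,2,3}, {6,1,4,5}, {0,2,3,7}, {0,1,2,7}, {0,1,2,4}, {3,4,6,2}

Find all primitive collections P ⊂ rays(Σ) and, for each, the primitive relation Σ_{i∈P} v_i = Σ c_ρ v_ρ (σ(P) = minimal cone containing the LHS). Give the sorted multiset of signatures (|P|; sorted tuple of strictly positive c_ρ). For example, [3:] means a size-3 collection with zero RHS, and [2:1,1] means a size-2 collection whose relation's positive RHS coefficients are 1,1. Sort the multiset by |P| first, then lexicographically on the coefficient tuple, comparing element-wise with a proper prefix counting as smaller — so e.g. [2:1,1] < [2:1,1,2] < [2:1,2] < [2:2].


The 7 primitive collections of Σ (r=8, n=4):

  {3,5}:  v_{3} + v_{5} = 0 — sig = [2:]
  {0,5}:  v_{0} + v_{5} = v_{1} — sig = [2:1]
  {1,3}:  v_{1} + v_{3} = v_{0} — sig = [2:1]
  {4,7}:  v_{4} + v_{7} = v_{3} — sig = [2:1]
  {5,7}:  v_{5} + v_{7} = v_{1} + v_{2} + v_{6} — sig = [2:1,1,1]
  {0,2,6}:  v_{0} + v_{2} + v_{6} = v_{7} — sig = [3:1]
  {1,2,4,6}:  v_{1} + v_{2} + v_{4} + v_{6} = 0 — sig = [4:]

Signatures (|P|; sorted positive RHS coefficients), sorted:
    |P|=2: 5 collections, coeffs (), (1), (1), (1), (1,1,1)
    |P|=3: 1 collection, coeffs (1)
    |P|=4: 1 collection, coeffs ()


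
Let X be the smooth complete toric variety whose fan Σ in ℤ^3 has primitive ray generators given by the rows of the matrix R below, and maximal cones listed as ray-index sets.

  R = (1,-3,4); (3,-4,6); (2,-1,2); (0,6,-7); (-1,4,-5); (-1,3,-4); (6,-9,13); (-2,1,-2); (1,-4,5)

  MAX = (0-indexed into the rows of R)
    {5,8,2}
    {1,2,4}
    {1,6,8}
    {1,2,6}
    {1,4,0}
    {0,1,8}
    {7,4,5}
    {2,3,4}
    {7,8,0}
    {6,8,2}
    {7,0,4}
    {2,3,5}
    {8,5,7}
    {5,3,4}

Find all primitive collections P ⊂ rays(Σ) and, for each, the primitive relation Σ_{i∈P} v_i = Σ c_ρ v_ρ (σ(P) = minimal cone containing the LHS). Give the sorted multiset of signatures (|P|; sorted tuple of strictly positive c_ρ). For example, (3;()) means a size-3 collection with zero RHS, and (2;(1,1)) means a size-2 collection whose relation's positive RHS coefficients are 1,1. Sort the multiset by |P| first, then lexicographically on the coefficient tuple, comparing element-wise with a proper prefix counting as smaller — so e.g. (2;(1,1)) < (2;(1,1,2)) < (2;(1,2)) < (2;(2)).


Δ(Σ) — 9 vertices, 17 min non-faces:

  P = {0,5}:  v_{0} + v_{5} = 0  so sig = (2;())
  P = {2,7}:  v_{2} + v_{7} = 0  so sig = (2;())
  P = {4,8}:  v_{4} + v_{8} = 0  so sig = (2;())
  P = {0,2}:  v_{0} + v_{2} = v_{1}  so sig = (2;(1))
  P = {1,5}:  v_{1} + v_{5} = v_{2}  so sig = (2;(1))
  P = {1,7}:  v_{1} + v_{7} = v_{0}  so sig = (2;(1))
  P = {0,3}:  v_{0} + v_{3} = v_{2} + v_{4}  so sig = (2;(1,1))
  P = {3,7}:  v_{3} + v_{7} = v_{4} + v_{5}  so sig = (2;(1,1))
  P = {3,8}:  v_{3} + v_{8} = v_{2} + v_{5}  so sig = (2;(1,1))
  P = {4,6}:  v_{4} + v_{6} = v_{1} + v_{2}  so sig = (2;(1,1))
  P = {6,7}:  v_{6} + v_{7} = v_{1} + v_{8}  so sig = (2;(1,1))
  P = {0,6}:  v_{0} + v_{6} = 2·v_{1} + v_{8}  so sig = (2;(1,2))
  P = {1,3}:  v_{1} + v_{3} = 2·v_{2} + v_{4}  so sig = (2;(1,2))
  P = {5,6}:  v_{5} + v_{6} = 2·v_{2} + v_{8}  so sig = (2;(1,2))
  P = {3,6}:  v_{3} + v_{6} = 3·v_{2}  so sig = (2;(3))
  P = {1,2,8}:  v_{1} + v_{2} + v_{8} = v_{6}  so sig = (3;(1))
  P = {2,4,5}:  v_{2} + v_{4} + v_{5} = v_{3}  so sig = (3;(1))

Hence PRS(X_Σ) =
[(2;()), (2;()), (2;()), (2;(1)), (2;(1)), (2;(1)), (2;(1,1)), (2;(1,1)), (2;(1,1)), (2;(1,1)), (2;(1,1)), (2;(1,2)), (2;(1,2)), (2;(1,2)), (2;(3)), (3;(1)), (3;(1))]


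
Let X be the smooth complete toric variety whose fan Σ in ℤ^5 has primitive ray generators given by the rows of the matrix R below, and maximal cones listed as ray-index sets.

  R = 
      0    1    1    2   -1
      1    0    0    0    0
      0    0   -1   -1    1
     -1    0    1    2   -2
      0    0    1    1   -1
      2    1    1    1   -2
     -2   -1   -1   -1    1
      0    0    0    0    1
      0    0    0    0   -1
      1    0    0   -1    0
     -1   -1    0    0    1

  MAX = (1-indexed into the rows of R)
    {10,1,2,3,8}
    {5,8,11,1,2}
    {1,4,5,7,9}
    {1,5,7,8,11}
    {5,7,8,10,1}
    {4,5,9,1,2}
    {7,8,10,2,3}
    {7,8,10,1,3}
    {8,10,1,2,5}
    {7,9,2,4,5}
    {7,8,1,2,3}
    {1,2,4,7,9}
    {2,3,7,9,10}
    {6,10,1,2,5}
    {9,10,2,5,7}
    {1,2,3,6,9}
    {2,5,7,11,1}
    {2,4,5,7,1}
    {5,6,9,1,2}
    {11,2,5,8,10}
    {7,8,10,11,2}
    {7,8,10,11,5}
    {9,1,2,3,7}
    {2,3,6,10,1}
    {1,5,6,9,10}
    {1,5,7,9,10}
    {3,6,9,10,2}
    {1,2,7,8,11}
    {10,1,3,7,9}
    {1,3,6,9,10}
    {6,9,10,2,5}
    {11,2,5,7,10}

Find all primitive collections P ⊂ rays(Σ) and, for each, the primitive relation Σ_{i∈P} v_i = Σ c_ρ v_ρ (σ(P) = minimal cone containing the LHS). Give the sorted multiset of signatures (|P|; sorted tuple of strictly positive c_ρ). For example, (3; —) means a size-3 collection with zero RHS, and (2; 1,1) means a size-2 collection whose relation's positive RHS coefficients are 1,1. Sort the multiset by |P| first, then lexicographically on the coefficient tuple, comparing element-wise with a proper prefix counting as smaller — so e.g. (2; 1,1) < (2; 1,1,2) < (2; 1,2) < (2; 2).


17 minimal non-faces of Δ(Σ) (on 11 rays):

  • {3,5}:  v_{3} + v_{5} = 0  →  sig = (2; —)
  • {8,9}:  v_{8} + v_{9} = 0  →  sig = (2; —)
  • {6,7}:  v_{6} + v_{7} = v_{9}  →  sig = (2; 1)
  • {4,10}:  v_{4} + v_{10} = v_{5} + v_{9}  →  sig = (2; 1,1)
  • {6,11}:  v_{6} + v_{11} = v_{2} + v_{5}  →  sig = (2; 1,1)
  • {3,11}:  v_{3} + v_{11} = v_{2} + v_{7} + v_{8}  →  sig = (2; 1,1,1)
  • {6,8}:  v_{6} + v_{8} = v_{1} + v_{2} + v_{10}  →  sig = (2; 1,1,1)
  • {9,11}:  v_{9} + v_{11} = v_{2} + v_{5} + v_{7}  →  sig = (2; 1,1,1)
  • {3,4}:  v_{3} + v_{4} = v_{1} + v_{2} + v_{7} + v_{9}  →  sig = (2; 1,1,1,1)
  • {4,8}:  v_{4} + v_{8} = v_{1} + v_{2} + v_{5} + v_{7}  →  sig = (2; 1,1,1,1)
  • {4,6}:  v_{4} + v_{6} = v_{1} + v_{2} + v_{5} + 2·v_{9}  →  sig = (2; 1,1,1,2)
  • {4,11}:  v_{4} + v_{11} = v_{1} + 2·v_{2} + 2·v_{5} + 2·v_{7}  →  sig = (2; 1,2,2,2)
  • {1,10,11}:  v_{1} + v_{10} + v_{11} = v_{5} + v_{8}  →  sig = (3; 1,1)
  • {1,2,7,10}:  v_{1} + v_{2} + v_{7} + v_{10} = 0  →  sig = (4; —)
  • {1,2,9,10}:  v_{1} + v_{2} + v_{9} + v_{10} = v_{6}  →  sig = (4; 1)
  • {2,5,7,8}:  v_{2} + v_{5} + v_{7} + v_{8} = v_{11}  →  sig = (4; 1)
  • {1,2,5,7,9}:  v_{1} + v_{2} + v_{5} + v_{7} + v_{9} = v_{4}  →  sig = (5; 1)

Hence PRS(X_Σ) =
{ (2; —) ×2,  (2; 1),  (2; 1,1) ×2,  (2; 1,1,1) ×3,  (2; 1,1,1,1) ×2,  (2; 1,1,1,2),  (2; 1,2,2,2),  (3; 1,1),  (4; —),  (4; 1) ×2,  (5; 1) }


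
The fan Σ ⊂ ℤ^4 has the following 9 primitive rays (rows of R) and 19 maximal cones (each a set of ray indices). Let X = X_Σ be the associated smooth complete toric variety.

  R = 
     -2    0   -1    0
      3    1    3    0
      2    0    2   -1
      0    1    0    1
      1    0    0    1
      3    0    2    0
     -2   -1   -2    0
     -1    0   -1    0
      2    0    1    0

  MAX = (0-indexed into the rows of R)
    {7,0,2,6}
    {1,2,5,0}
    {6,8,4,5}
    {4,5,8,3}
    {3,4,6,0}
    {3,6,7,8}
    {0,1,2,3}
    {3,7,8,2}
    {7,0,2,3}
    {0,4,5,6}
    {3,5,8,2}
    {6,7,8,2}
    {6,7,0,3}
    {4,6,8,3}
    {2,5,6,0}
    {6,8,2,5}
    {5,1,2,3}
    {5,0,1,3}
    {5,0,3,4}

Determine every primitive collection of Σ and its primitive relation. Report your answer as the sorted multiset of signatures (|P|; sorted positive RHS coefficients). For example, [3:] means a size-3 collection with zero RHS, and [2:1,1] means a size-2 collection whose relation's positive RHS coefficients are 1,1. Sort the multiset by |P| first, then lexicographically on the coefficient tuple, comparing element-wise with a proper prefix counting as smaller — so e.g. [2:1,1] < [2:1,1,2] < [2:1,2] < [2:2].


11 minimal non-faces of Δ(Σ) (on 9 rays):

  P = {0,8}:  v_{0} + v_{8} = 0  ⟹  sig = [2:]
  P = {2,4}:  v_{2} + v_{4} = v_{5}  ⟹  sig = [2:1]
  P = {5,7}:  v_{5} + v_{7} = v_{8}  ⟹  sig = [2:1]
  P = {1,6}:  v_{1} + v_{6} = v_{0} + v_{5}  ⟹  sig = [2:1,1]
  P = {1,7}:  v_{1} + v_{7} = v_{2} + v_{3}  ⟹  sig = [2:1,1]
  P = {1,8}:  v_{1} + v_{8} = v_{2} + v_{3} + v_{5}  ⟹  sig = [2:1,1,1]
  P = {4,7}:  v_{4} + v_{7} = v_{3} + v_{6} + v_{8}  ⟹  sig = [2:1,1,1]
  P = {1,4}:  v_{1} + v_{4} = v_{0} + v_{3} + 2·v_{5}  ⟹  sig = [2:1,1,2]
  P = {2,3,6}:  v_{2} + v_{3} + v_{6} = 0  ⟹  sig = [3:]
  P = {3,5,6}:  v_{3} + v_{5} + v_{6} = v_{4}  ⟹  sig = [3:1]
  P = {0,2,3,5}:  v_{0} + v_{2} + v_{3} + v_{5} = v_{1}  ⟹  sig = [4:1]

Hence PRS(X_Σ) =
[[2:], [2:1], [2:1], [2:1,1], [2:1,1], [2:1,1,1], [2:1,1,1], [2:1,1,2], [3:], [3:1], [4:1]]


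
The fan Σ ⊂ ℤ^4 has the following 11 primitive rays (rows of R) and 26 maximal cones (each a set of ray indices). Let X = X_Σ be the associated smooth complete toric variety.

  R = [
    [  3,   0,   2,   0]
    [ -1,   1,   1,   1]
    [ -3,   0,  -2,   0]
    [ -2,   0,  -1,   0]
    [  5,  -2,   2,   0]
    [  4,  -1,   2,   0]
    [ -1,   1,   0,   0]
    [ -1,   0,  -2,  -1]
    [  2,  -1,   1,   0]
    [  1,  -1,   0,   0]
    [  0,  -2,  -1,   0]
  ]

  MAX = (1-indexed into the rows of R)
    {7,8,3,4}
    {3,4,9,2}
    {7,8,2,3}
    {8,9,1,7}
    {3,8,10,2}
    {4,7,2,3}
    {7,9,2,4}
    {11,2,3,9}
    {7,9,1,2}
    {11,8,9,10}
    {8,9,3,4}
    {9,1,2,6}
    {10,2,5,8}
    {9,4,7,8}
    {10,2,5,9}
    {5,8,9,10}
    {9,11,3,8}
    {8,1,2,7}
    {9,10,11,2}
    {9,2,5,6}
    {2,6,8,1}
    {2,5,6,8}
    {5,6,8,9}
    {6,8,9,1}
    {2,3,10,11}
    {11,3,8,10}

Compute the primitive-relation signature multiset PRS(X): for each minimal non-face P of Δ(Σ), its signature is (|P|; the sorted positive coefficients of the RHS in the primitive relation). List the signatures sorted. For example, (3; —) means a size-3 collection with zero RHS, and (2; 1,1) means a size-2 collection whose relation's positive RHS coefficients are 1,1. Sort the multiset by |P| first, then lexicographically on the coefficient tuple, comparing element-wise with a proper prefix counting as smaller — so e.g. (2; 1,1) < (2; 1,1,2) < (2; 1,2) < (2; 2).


|primitive collections| = 23. Relations:

  P = {1,3}:  v_{1} + v_{3} = 0  ⇒ sig = (2; —)
  P = {7,10}:  v_{7} + v_{10} = 0  ⇒ sig = (2; —)
  P = {1,10}:  v_{1} + v_{10} = v_{6}  ⇒ sig = (2; 1)
  P = {3,6}:  v_{3} + v_{6} = v_{10}  ⇒ sig = (2; 1)
  P = {4,6}:  v_{4} + v_{6} = v_{9}  ⇒ sig = (2; 1)
  P = {5,7}:  v_{5} + v_{7} = v_{6}  ⇒ sig = (2; 1)
  P = {6,7}:  v_{6} + v_{7} = v_{1}  ⇒ sig = (2; 1)
  P = {6,10}:  v_{6} + v_{10} = v_{5}  ⇒ sig = (2; 1)
  P = {1,4}:  v_{1} + v_{4} = v_{7} + v_{9}  ⇒ sig = (2; 1,1)
  P = {1,11}:  v_{1} + v_{11} = v_{9} + v_{10}  ⇒ sig = (2; 1,1)
  P = {4,5}:  v_{4} + v_{5} = v_{9} + v_{10}  ⇒ sig = (2; 1,1)
  P = {4,10}:  v_{4} + v_{10} = v_{3} + v_{9}  ⇒ sig = (2; 1,1)
  P = {7,11}:  v_{7} + v_{11} = v_{3} + v_{9}  ⇒ sig = (2; 1,1)
  P = {6,11}:  v_{6} + v_{11} = v_{9} + 2·v_{10}  ⇒ sig = (2; 1,2)
  P = {5,11}:  v_{5} + v_{11} = v_{9} + 3·v_{10}  ⇒ sig = (2; 1,3)
  P = {1,5}:  v_{1} + v_{5} = 2·v_{6}  ⇒ sig = (2; 2)
  P = {3,5}:  v_{3} + v_{5} = 2·v_{10}  ⇒ sig = (2; 2)
  P = {4,11}:  v_{4} + v_{11} = 2·v_{3} + 2·v_{9}  ⇒ sig = (2; 2,2)
  P = {2,8,9}:  v_{2} + v_{8} + v_{9} = 0  ⇒ sig = (3; —)
  P = {3,7,9}:  v_{3} + v_{7} + v_{9} = v_{4}  ⇒ sig = (3; 1)
  P = {3,9,10}:  v_{3} + v_{9} + v_{10} = v_{11}  ⇒ sig = (3; 1)
  P = {2,4,8}:  v_{2} + v_{4} + v_{8} = v_{3} + v_{7}  ⇒ sig = (3; 1,1)
  P = {2,8,11}:  v_{2} + v_{8} + v_{11} = v_{3} + v_{10}  ⇒ sig = (3; 1,1)

Sorted signature multiset PRS(X):
    (2; —)
    (2; —)
    (2; 1)
    (2; 1)
    (2; 1)
    (2; 1)
    (2; 1)
    (2; 1)
    (2; 1,1)
    (2; 1,1)
    (2; 1,1)
    (2; 1,1)
    (2; 1,1)
    (2; 1,2)
    (2; 1,3)
    (2; 2)
    (2; 2)
    (2; 2,2)
    (3; —)
    (3; 1)
    (3; 1)
    (3; 1,1)
    (3; 1,1)
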